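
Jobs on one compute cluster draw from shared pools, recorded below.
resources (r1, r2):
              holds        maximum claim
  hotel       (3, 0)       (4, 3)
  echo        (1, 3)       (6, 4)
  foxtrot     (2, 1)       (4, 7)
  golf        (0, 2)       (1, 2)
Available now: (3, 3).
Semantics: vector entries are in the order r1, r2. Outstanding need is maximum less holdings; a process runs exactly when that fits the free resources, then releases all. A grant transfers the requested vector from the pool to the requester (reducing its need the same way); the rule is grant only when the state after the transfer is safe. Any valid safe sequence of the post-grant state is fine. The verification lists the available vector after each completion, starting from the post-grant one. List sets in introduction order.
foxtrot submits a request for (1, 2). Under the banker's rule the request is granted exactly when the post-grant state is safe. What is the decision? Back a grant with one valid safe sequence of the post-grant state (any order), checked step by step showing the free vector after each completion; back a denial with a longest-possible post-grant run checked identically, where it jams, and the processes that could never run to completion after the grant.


GRANT — the state after the grant stays safe, e.g. via golf, hotel, echo, foxtrot.
Key observation: the grant leaves (2, 1) free — enough for golf, whose release restarts the cascade.
Step-by-step check of the post-grant state:
  pool = (2, 1)
  run golf (needs (1, 0), free (2, 1)); after release of (0, 2) the pool is (2, 3)
  run hotel (needs (1, 3), free (2, 3)); after release of (3, 0) the pool is (5, 3)
  run echo (needs (5, 1), free (5, 3)); after release of (1, 3) the pool is (6, 6)
  run foxtrot (needs (1, 4), free (6, 6)); after release of (3, 3) the pool is (9, 9)


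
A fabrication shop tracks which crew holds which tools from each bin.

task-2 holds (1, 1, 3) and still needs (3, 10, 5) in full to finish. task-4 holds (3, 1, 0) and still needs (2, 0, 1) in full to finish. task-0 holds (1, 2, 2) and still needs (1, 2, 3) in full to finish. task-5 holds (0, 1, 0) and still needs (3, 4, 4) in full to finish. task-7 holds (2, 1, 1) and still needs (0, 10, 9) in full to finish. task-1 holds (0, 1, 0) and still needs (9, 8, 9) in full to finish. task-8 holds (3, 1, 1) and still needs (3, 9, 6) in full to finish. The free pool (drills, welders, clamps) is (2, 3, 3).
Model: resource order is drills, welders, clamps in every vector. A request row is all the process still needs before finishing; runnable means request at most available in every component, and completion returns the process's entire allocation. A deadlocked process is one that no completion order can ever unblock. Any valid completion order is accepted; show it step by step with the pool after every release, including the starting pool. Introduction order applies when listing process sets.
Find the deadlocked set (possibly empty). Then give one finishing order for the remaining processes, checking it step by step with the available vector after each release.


The deadlocked set is task-2, task-7, task-1 and task-8.
Key observation: no order helps: past task-4, task-0, task-5, the free pool tops out at (6, 7, 5), below what each blocked process needs in welders.
The rest can finish in the order task-4, task-0, task-5. Walking it through:
  pool = (2, 3, 3)
  run task-4 (needs (2, 0, 1), free (2, 3, 3)); after release of (3, 1, 0) the pool is (5, 4, 3)
  run task-0 (needs (1, 2, 3), free (5, 4, 3)); after release of (1, 2, 2) the pool is (6, 6, 5)
  run task-5 (needs (3, 4, 4), free (6, 6, 5)); after release of (0, 1, 0) the pool is (6, 7, 5)
None of the blocked processes ever fits:
  task-2 cannot run: need (3, 10, 5) vs free (6, 7, 5) (insufficient welders)
  task-7 cannot run: need (0, 10, 9) vs free (6, 7, 5) (insufficient welders and clamps)
  task-1 cannot run: need (9, 8, 9) vs free (6, 7, 5) (insufficient drills, welders and clamps)
  task-8 cannot run: need (3, 9, 6) vs free (6, 7, 5) (insufficient welders and clamps)


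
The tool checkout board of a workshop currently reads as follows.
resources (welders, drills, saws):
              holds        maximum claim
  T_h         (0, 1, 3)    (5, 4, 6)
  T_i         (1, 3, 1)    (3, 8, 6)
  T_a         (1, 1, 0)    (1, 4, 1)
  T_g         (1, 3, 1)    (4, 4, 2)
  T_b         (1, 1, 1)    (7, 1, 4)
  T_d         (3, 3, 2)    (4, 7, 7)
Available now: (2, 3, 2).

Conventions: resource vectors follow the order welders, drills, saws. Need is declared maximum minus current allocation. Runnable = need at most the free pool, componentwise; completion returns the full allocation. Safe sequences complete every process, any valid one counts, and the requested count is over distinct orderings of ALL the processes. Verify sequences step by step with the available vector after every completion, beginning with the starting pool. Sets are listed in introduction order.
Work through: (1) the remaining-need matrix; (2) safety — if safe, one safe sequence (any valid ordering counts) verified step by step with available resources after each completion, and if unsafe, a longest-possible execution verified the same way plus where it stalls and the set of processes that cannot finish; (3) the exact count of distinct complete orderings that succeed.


(1) Remaining need (order welders, drills, saws):
  T_h: (5, 3, 3)
  T_i: (2, 5, 5)
  T_a: (0, 3, 1)
  T_g: (3, 1, 1)
  T_b: (6, 0, 3)
  T_d: (1, 4, 5)
(2) UNSAFE — no complete ordering exists.
Key observation: after T_a, T_g the pool peaks at (4, 7, 3), and each blocked process is short somewhere: T_h on welders; T_i on saws; T_b on welders; T_d on saws.
Going as far as possible: T_a, T_g; after that, nothing fits. Verifying each step:
  pool = (2, 3, 2)
  T_a: need (0, 3, 1) fits (2, 3, 2); releases (1, 1, 0), pool now (3, 4, 2)
  T_g: need (3, 1, 1) fits (3, 4, 2); releases (1, 3, 1), pool now (4, 7, 3)
  T_h still needs (5, 3, 3) but only (4, 7, 3) is free — short on welders
  T_i still needs (2, 5, 5) but only (4, 7, 3) is free — short on saws
  T_b still needs (6, 0, 3) but only (4, 7, 3) is free — short on welders
  T_d still needs (1, 4, 5) but only (4, 7, 3) is free — short on saws
Never able to finish: T_h, T_i, T_b and T_d.
(3) Exactly 0 of the possible complete orderings are safe sequences.


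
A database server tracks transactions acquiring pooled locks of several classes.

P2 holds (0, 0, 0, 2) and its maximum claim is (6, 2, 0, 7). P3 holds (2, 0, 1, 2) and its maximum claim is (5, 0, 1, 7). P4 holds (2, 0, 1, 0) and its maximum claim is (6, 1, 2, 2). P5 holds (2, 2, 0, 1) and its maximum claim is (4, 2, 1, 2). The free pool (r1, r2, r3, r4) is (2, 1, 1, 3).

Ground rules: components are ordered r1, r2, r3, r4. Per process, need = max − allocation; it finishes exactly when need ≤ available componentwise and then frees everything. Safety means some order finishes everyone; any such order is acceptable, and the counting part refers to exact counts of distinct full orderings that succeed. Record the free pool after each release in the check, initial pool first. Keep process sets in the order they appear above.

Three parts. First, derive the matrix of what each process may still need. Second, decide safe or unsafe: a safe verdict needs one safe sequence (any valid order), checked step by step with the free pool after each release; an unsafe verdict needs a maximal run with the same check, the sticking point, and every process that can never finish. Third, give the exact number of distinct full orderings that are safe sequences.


(1) Remaining need (order r1, r2, r3, r4):
  P2: (6, 2, 0, 5)
  P3: (3, 0, 0, 5)
  P4: (4, 1, 1, 2)
  P5: (2, 0, 1, 1)
(2) UNSAFE — no complete ordering exists.
Key observation: the wall is r4: completing P5, P4 brings the pool only to (6, 3, 2, 4), and all the rest need more.
The run P5, P4 cannot be extended any further. Walking it through:
  pool = (2, 1, 1, 3)
  run P5 (needs (2, 0, 1, 1), free (2, 1, 1, 3)); after release of (2, 2, 0, 1) the pool is (4, 3, 1, 4)
  run P4 (needs (4, 1, 1, 2), free (4, 3, 1, 4)); after release of (2, 0, 1, 0) the pool is (6, 3, 2, 4)
  P2 still needs (6, 2, 0, 5) but only (6, 3, 2, 4) is free — short on r4
  P3 still needs (3, 0, 0, 5) but only (6, 3, 2, 4) is free — short on r4
Permanently blocked: P2 and P3.
(3) The exact count: 0 of the possible complete orderings are safe sequences.


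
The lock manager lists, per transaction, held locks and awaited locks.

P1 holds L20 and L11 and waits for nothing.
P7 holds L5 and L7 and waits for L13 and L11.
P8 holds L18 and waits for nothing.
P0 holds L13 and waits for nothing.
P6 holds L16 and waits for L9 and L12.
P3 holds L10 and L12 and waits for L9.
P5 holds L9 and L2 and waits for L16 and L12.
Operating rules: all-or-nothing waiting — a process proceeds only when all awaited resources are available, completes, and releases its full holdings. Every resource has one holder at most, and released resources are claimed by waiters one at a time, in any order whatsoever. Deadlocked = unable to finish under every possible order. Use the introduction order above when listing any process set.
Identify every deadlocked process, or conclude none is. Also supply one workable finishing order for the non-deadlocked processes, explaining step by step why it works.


Deadlocked set: P6, P3 and P5.
Key observation: nobody on the ring P6 -> P3 -> P5 -> P6 can start until another member finishes, which never happens; no other process is dragged down with it.
A valid finishing order for the others: P0, P1, P8, P7.
Walking it through:
  P0 waits on nothing -> runs at once and releases L13
  P1 waits on nothing -> runs at once and releases L20 and L11
  P8 waits on nothing -> runs at once and releases L18
  P7 waits on L13 and L11 — all released -> runs and releases L5 and L7


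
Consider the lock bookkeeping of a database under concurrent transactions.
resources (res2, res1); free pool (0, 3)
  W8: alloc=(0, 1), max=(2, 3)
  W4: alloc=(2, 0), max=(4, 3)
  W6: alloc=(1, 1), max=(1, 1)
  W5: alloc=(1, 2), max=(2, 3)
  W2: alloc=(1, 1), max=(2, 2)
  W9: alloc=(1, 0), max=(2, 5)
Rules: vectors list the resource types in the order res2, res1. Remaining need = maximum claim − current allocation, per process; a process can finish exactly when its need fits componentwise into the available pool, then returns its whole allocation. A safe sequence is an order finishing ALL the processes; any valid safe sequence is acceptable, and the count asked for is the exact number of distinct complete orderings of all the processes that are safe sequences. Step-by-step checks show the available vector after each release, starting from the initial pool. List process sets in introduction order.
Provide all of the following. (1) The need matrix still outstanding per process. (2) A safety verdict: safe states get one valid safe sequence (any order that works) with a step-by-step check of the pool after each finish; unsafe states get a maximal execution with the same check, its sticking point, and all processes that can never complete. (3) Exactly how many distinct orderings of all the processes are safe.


(1) Outstanding need per process (order res2, res1):
  W8: (2, 2)
  W4: (2, 3)
  W6: (0, 0)
  W5: (1, 1)
  W2: (1, 1)
  W9: (1, 5)
(2) SAFE, for example via the order W6, W5, W8, W9, W2, W4.
Key observation: at W5 the run first touches a limit — (1, 1) against (1, 4), exact on a resource it actually requests.
Check, step by step:
  pool = (0, 3)
  W6: need (0, 0) fits (0, 3); releases (1, 1), pool now (1, 4)
  W5: need (1, 1) fits (1, 4); releases (1, 2), pool now (2, 6)
  W8: need (2, 2) fits (2, 6); releases (0, 1), pool now (2, 7)
  W9: need (1, 5) fits (2, 7); releases (1, 0), pool now (3, 7)
  W2: need (1, 1) fits (3, 7); releases (1, 1), pool now (4, 8)
  W4: need (2, 3) fits (4, 8); releases (2, 0), pool now (6, 8)
(3) Precisely 48 of the possible complete orderings are safe sequences.


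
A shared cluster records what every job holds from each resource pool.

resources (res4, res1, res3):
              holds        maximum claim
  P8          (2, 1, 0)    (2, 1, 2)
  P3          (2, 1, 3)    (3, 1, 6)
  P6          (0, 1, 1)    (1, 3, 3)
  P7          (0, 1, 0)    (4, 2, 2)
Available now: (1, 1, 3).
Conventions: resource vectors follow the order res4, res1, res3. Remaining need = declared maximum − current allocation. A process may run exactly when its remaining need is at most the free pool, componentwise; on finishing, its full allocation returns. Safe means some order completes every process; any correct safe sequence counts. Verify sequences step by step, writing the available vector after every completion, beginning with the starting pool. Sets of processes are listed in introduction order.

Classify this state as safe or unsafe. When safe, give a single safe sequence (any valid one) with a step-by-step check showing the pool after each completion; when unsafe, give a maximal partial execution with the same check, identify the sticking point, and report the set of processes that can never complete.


The state is SAFE; one workable sequence: P8, P6, P3, P7.
Key observation: P6 marks the first exact bind of the order: its need (1, 2, 2) fits the free (3, 2, 3) with zero slack on a requested resource.
Walking it through:
  pool = (1, 1, 3)
  P8 needs (0, 0, 2) <= (1, 1, 3) -> finishes; pool += (2, 1, 0) = (3, 2, 3)
  P6 needs (1, 2, 2) <= (3, 2, 3) -> finishes; pool += (0, 1, 1) = (3, 3, 4)
  P3 needs (1, 0, 3) <= (3, 3, 4) -> finishes; pool += (2, 1, 3) = (5, 4, 7)
  P7 needs (4, 1, 2) <= (5, 4, 7) -> finishes; pool += (0, 1, 0) = (5, 5, 7)


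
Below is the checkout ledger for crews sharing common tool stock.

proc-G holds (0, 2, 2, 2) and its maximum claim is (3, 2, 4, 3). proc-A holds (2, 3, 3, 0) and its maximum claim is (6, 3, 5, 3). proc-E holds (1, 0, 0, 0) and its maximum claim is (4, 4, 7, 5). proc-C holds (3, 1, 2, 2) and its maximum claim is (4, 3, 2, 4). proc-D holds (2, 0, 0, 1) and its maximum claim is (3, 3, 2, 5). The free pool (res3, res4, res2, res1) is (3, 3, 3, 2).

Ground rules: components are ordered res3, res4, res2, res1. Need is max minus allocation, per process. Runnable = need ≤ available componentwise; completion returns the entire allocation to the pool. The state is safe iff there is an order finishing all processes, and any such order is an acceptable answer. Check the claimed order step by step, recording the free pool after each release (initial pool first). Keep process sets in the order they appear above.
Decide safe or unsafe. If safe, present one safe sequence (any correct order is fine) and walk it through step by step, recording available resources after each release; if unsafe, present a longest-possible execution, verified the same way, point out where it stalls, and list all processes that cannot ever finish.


SAFE — a valid safe sequence is proc-G, proc-C, proc-A, proc-D, proc-E.
Key observation: reading the order forward, proc-G is the first process whose need (3, 0, 2, 1) meets the free pool (3, 3, 3, 2) exactly on a resource it requests.
Verifying each step:
  pool = (3, 3, 3, 2)
  proc-G needs (3, 0, 2, 1) <= (3, 3, 3, 2) -> finishes; pool += (0, 2, 2, 2) = (3, 5, 5, 4)
  proc-C needs (1, 2, 0, 2) <= (3, 5, 5, 4) -> finishes; pool += (3, 1, 2, 2) = (6, 6, 7, 6)
  proc-A needs (4, 0, 2, 3) <= (6, 6, 7, 6) -> finishes; pool += (2, 3, 3, 0) = (8, 9, 10, 6)
  proc-D needs (1, 3, 2, 4) <= (8, 9, 10, 6) -> finishes; pool += (2, 0, 0, 1) = (10, 9, 10, 7)
  proc-E needs (3, 4, 7, 5) <= (10, 9, 10, 7) -> finishes; pool += (1, 0, 0, 0) = (11, 9, 10, 7)


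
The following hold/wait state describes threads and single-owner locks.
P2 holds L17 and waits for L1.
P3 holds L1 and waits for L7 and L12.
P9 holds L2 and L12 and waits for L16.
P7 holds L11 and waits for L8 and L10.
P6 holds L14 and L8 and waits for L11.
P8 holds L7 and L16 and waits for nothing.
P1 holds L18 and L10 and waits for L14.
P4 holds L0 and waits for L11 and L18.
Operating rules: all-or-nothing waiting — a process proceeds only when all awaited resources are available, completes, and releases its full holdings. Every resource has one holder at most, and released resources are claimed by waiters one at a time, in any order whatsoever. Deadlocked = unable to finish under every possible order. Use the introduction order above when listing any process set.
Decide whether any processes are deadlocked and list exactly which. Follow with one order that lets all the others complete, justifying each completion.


Deadlocked: P7, P6, P1 and P4.
Key observation: along P7 -> P6 -> P7, each member waits on what the next one holds — a deadlock; P1 is caught in further circular waits and P4 waits into the deadlock from upstream.
A valid finishing order for the others: P8, P9, P3, P2.
Step-by-step check:
  P8: no waits; runs immediately, freeing L7 and L16
  P9 waits on L16 — all released -> runs and releases L2 and L12
  P3 waits on L7 and L12 — all released -> runs and releases L1
  P2 waits on L1 — all released -> runs and releases L17


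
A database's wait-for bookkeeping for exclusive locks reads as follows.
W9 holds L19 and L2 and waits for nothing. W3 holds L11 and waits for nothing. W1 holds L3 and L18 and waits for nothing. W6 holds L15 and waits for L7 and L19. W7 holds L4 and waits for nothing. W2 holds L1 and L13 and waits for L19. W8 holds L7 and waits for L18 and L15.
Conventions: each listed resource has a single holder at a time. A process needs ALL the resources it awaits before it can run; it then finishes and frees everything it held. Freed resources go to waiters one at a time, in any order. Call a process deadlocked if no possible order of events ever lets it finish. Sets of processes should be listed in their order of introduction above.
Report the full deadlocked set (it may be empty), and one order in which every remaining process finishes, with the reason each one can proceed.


Deadlocked: W6 and W8.
Key observation: along W6 -> W8 -> W6, each member waits on what the next one holds — a deadlock; no other process is dragged down with it.
One completion order for the rest: W9, W1, W7, W2, W3.
Verifying each step:
  W9: no waits; runs immediately, freeing L19 and L2
  W1: no waits; runs immediately, freeing L3 and L18
  W7: no waits; runs immediately, freeing L4
  W2: everything it awaited (L19) is free; runs, freeing L1 and L13
  W3: no waits; runs immediately, freeing L11


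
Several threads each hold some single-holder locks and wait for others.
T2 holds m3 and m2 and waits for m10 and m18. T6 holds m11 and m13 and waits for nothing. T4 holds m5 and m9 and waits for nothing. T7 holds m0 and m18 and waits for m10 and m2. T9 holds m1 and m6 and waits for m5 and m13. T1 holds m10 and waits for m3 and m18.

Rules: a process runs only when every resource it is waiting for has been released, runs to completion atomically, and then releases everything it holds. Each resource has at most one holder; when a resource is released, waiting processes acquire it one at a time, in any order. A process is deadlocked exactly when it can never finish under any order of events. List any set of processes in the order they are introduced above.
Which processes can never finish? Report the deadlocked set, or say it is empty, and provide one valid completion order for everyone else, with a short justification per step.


Deadlocked set: T2, T7 and T1.
Key observation: the cycle T2 -> T7 -> T2 can never break — each member waits on the next; T1 is caught in further circular waits.
The rest can finish in the order T6, T4, T9.
Verifying each step:
  T6 waits on nothing -> runs at once and releases m11 and m13
  T4 waits on nothing -> runs at once and releases m5 and m9
  T9 waits on m5 and m13 — all released -> runs and releases m1 and m6


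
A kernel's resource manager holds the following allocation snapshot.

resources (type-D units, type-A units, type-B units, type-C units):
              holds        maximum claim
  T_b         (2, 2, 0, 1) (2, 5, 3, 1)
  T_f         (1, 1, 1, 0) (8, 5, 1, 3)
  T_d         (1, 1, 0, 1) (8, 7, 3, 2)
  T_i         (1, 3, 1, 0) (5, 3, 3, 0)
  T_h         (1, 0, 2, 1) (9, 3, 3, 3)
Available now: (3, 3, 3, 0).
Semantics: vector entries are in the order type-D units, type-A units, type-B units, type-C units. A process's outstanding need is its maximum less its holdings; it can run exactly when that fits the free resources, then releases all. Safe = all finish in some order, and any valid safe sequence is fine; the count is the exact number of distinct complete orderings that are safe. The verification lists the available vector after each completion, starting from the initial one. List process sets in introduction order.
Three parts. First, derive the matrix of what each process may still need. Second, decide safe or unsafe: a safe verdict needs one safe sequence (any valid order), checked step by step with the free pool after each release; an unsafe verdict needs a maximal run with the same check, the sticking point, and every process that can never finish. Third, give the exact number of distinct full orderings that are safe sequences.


(1) Need matrix, components ordered type-D units, type-A units, type-B units, type-C units:
  T_b: (0, 3, 3, 0)
  T_f: (7, 4, 0, 3)
  T_d: (7, 6, 3, 1)
  T_i: (4, 0, 2, 0)
  T_h: (8, 3, 1, 2)
(2) UNSAFE.
Key observation: no order helps: past T_b, T_i, the free pool tops out at (6, 8, 4, 1), below what each blocked process needs in type-D units.
A maximal execution: T_b, T_i — then nothing else fits. Check, step by step:
  pool = (3, 3, 3, 0)
  run T_b (needs (0, 3, 3, 0), free (3, 3, 3, 0)); after release of (2, 2, 0, 1) the pool is (5, 5, 3, 1)
  run T_i (needs (4, 0, 2, 0), free (5, 5, 3, 1)); after release of (1, 3, 1, 0) the pool is (6, 8, 4, 1)
  T_f still needs (7, 4, 0, 3) but only (6, 8, 4, 1) is free — short on type-D units and type-C units
  T_d still needs (7, 6, 3, 1) but only (6, 8, 4, 1) is free — short on type-D units
  T_h still needs (8, 3, 1, 2) but only (6, 8, 4, 1) is free — short on type-D units and type-C units
Permanently blocked: T_f, T_d and T_h.
(3) The exact count: 0 of the possible complete orderings are safe sequences.


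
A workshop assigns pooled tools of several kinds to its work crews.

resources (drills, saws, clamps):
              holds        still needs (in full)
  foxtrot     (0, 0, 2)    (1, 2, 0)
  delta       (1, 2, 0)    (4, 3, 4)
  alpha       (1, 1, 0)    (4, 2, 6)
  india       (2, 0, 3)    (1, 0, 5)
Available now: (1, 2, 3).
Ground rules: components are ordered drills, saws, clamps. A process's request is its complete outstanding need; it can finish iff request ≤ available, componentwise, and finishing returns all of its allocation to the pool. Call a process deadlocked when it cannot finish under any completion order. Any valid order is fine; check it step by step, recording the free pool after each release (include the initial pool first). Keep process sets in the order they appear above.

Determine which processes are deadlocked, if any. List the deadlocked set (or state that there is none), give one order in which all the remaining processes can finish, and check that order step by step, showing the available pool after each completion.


The deadlocked set is delta and alpha.
Key observation: even finishing foxtrot, india leaves just (3, 2, 8) free — too little drills for any of the remaining processes.
A valid finishing order for the others: foxtrot, india. Step-by-step check:
  pool = (1, 2, 3)
  run foxtrot (needs (1, 2, 0), free (1, 2, 3)); after release of (0, 0, 2) the pool is (1, 2, 5)
  run india (needs (1, 0, 5), free (1, 2, 5)); after release of (2, 0, 3) the pool is (3, 2, 8)
None of the blocked processes ever fits:
  delta still needs (4, 3, 4) but only (3, 2, 8) is free — short on drills and saws
  alpha still needs (4, 2, 6) but only (3, 2, 8) is free — short on drills


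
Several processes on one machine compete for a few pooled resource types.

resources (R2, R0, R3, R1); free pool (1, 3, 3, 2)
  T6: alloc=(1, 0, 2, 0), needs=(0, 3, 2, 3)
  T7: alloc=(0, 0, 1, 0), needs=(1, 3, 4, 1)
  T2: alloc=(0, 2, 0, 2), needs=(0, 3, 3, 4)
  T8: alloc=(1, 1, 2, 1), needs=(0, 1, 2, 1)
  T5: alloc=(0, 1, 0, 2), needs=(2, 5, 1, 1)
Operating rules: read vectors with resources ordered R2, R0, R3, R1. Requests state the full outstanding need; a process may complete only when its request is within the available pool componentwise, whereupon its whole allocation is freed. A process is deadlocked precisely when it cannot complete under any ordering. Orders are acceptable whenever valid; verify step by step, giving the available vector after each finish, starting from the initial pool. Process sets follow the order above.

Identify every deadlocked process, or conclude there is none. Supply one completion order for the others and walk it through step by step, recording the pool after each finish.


Deadlocked set: T2 and T5.
Key observation: after T8, T6, T7 the pool peaks at (3, 4, 8, 3), and each blocked process is short somewhere: T2 on R1; T5 on R0.
A valid finishing order for the others: T8, T6, T7. Walking it through:
  pool = (1, 3, 3, 2)
  run T8 (needs (0, 1, 2, 1), free (1, 3, 3, 2)); after release of (1, 1, 2, 1) the pool is (2, 4, 5, 3)
  run T6 (needs (0, 3, 2, 3), free (2, 4, 5, 3)); after release of (1, 0, 2, 0) the pool is (3, 4, 7, 3)
  run T7 (needs (1, 3, 4, 1), free (3, 4, 7, 3)); after release of (0, 0, 1, 0) the pool is (3, 4, 8, 3)
None of the blocked processes ever fits:
  blocked: T2 wants (0, 3, 3, 4), pool (3, 4, 8, 3) — not enough R1
  blocked: T5 wants (2, 5, 1, 1), pool (3, 4, 8, 3) — not enough R0


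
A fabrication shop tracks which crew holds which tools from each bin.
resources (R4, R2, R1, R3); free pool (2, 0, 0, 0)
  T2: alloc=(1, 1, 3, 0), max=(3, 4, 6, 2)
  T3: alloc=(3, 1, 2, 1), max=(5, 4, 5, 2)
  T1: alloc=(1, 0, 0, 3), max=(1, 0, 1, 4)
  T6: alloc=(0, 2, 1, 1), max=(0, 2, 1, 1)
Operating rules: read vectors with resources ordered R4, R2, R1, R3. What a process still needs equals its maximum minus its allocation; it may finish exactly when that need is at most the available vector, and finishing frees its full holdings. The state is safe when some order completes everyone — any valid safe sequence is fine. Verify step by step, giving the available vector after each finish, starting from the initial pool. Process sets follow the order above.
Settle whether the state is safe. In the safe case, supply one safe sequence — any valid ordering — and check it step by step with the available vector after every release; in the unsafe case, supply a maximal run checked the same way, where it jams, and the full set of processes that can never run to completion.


The state is UNSAFE.
Key observation: the wall is R2: completing T6, T1 brings the pool only to (3, 2, 1, 4), and all the rest need more.
A maximal execution: T6, T1 — then nothing else fits. Step-by-step check:
  pool = (2, 0, 0, 0)
  T6: need (0, 0, 0, 0) fits (2, 0, 0, 0); releases (0, 2, 1, 1), pool now (2, 2, 1, 1)
  T1: need (0, 0, 1, 1) fits (2, 2, 1, 1); releases (1, 0, 0, 3), pool now (3, 2, 1, 4)
  T2 cannot run: need (2, 3, 3, 2) vs free (3, 2, 1, 4) (insufficient R2 and R1)
  T3 cannot run: need (2, 3, 3, 1) vs free (3, 2, 1, 4) (insufficient R2 and R1)
Never able to finish: T2 and T3.


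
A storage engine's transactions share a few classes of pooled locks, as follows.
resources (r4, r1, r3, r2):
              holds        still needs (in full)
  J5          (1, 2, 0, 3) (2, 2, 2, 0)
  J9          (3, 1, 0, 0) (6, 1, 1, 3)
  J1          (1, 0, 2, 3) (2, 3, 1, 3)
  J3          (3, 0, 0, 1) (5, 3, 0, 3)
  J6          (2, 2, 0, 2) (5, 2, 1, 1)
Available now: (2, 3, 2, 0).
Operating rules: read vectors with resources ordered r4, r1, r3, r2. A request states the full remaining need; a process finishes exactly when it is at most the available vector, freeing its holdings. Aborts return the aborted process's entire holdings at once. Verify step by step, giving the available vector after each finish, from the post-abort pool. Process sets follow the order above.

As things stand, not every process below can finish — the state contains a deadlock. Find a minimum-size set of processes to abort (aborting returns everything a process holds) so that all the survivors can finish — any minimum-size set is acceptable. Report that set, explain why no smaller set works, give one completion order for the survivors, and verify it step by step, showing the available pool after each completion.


Minimum abort set: J9.
Key observation: J3 was stuck for good until J9 gave back (3, 1, 0, 0); in the order shown it finishes at step 3.
Minimality: the empty abort set fails — the state is deadlocked as it stands.
Survivors finish in the order: J5, J1, J3, J6. Check, step by step (pool after the aborts first):
  pool = (5, 4, 2, 0)
  J5: need (2, 2, 2, 0) fits (5, 4, 2, 0); releases (1, 2, 0, 3), pool now (6, 6, 2, 3)
  J1: need (2, 3, 1, 3) fits (6, 6, 2, 3); releases (1, 0, 2, 3), pool now (7, 6, 4, 6)
  J3: need (5, 3, 0, 3) fits (7, 6, 4, 6); releases (3, 0, 0, 1), pool now (10, 6, 4, 7)
  J6: need (5, 2, 1, 1) fits (10, 6, 4, 7); releases (2, 2, 0, 2), pool now (12, 8, 4, 9)


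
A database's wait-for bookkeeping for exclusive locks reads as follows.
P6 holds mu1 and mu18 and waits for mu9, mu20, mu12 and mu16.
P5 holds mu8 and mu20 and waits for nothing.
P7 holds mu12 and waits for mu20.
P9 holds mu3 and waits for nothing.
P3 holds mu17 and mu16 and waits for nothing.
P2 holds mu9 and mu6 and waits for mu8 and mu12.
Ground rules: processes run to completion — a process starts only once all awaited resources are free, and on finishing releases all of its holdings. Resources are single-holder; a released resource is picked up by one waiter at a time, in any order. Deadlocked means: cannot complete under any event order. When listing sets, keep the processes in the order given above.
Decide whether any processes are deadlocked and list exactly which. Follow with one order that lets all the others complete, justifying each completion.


Nothing here is deadlocked.
Key observation: the wait graph is acyclic; completion cascades from the unblocked processes through everyone else.
The rest can finish in the order P5, P9, P3, P7, P2, P6.
Check, step by step:
  P5: no waits; runs immediately, freeing mu8 and mu20
  P9: no waits; runs immediately, freeing mu3
  P3: no waits; runs immediately, freeing mu17 and mu16
  P7: everything it awaited (mu20) is free; runs, freeing mu12
  P2: everything it awaited (mu8 and mu12) is free; runs, freeing mu9 and mu6
  P6: everything it awaited (mu9, mu20, mu12 and mu16) is free; runs, freeing mu1 and mu18


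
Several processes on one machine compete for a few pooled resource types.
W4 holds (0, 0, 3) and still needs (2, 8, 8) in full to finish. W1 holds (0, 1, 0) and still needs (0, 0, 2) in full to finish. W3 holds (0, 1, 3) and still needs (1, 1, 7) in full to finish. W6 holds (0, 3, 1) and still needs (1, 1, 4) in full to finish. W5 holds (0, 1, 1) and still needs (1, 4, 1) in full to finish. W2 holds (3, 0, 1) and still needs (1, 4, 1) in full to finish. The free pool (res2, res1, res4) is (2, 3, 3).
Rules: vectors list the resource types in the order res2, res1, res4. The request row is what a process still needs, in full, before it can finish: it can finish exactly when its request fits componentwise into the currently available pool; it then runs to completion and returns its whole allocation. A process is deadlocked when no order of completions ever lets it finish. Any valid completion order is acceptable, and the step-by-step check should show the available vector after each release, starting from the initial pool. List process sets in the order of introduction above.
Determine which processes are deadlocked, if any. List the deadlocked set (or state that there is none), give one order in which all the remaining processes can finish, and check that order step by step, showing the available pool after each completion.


Deadlocked: W4 and W3.
Key observation: W1, W5, W2, W6 can finish, but then (5, 8, 6) is all there is, and the blocked group's res4 demands exceed it.
The rest can finish in the order W1, W5, W2, W6. Verifying each step:
  pool = (2, 3, 3)
  W1 needs (0, 0, 2) <= (2, 3, 3) -> finishes; pool += (0, 1, 0) = (2, 4, 3)
  W5 needs (1, 4, 1) <= (2, 4, 3) -> finishes; pool += (0, 1, 1) = (2, 5, 4)
  W2 needs (1, 4, 1) <= (2, 5, 4) -> finishes; pool += (3, 0, 1) = (5, 5, 5)
  W6 needs (1, 1, 4) <= (5, 5, 5) -> finishes; pool += (0, 3, 1) = (5, 8, 6)
None of the blocked processes ever fits:
  W4 still needs (2, 8, 8) but only (5, 8, 6) is free — short on res4
  W3 still needs (1, 1, 7) but only (5, 8, 6) is free — short on res4


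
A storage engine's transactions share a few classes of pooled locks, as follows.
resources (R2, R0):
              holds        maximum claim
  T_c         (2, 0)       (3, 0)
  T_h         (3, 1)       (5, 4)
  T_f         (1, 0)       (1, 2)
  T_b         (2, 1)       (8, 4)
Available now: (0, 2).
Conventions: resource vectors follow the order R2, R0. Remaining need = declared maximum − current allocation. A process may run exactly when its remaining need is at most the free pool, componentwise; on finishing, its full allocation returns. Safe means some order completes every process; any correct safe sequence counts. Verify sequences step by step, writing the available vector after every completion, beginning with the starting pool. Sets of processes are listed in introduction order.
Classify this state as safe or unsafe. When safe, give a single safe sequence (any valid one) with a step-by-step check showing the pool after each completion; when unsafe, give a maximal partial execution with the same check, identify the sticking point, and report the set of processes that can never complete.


UNSAFE — no complete ordering exists.
Key observation: the wall is R0: completing T_f, T_c brings the pool only to (3, 2), and all the rest need more.
Going as far as possible: T_f, T_c; after that, nothing fits. Walking it through:
  pool = (0, 2)
  T_f: need (0, 2) fits (0, 2); releases (1, 0), pool now (1, 2)
  T_c: need (1, 0) fits (1, 2); releases (2, 0), pool now (3, 2)
  T_h still needs (2, 3) but only (3, 2) is free — short on R0
  T_b still needs (6, 3) but only (3, 2) is free — short on R2 and R0
Never able to finish: T_h and T_b.


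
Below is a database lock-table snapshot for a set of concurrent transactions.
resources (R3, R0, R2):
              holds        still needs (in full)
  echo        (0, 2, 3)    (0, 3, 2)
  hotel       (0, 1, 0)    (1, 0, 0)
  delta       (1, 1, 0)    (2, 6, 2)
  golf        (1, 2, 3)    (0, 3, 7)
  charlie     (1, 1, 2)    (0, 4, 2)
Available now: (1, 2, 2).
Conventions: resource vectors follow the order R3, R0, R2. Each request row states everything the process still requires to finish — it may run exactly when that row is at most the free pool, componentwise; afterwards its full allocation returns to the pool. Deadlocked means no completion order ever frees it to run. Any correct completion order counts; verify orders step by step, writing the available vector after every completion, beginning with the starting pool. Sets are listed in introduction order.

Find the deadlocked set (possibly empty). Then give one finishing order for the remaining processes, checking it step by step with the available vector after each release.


Nothing here is deadlocked.
Key observation: hotel fits the free pool immediately, and its release cascades until everyone finishes.
A valid finishing order for the others: hotel, echo, charlie, golf, delta. Verifying each step:
  pool = (1, 2, 2)
  run hotel (needs (1, 0, 0), free (1, 2, 2)); after release of (0, 1, 0) the pool is (1, 3, 2)
  run echo (needs (0, 3, 2), free (1, 3, 2)); after release of (0, 2, 3) the pool is (1, 5, 5)
  run charlie (needs (0, 4, 2), free (1, 5, 5)); after release of (1, 1, 2) the pool is (2, 6, 7)
  run golf (needs (0, 3, 7), free (2, 6, 7)); after release of (1, 2, 3) the pool is (3, 8, 10)
  run delta (needs (2, 6, 2), free (3, 8, 10)); after release of (1, 1, 0) the pool is (4, 9, 10)


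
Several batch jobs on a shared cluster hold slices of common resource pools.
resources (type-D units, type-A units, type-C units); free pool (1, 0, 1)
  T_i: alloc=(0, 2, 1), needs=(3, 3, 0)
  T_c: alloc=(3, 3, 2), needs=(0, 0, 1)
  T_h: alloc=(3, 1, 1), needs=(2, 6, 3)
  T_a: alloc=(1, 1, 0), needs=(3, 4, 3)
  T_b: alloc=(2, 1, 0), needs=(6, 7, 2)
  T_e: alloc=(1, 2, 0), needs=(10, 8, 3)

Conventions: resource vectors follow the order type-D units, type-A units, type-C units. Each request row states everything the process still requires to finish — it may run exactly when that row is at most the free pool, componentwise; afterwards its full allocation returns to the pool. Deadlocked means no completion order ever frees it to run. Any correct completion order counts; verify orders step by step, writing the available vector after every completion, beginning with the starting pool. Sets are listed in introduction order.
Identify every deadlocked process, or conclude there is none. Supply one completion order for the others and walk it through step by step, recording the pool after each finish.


Nothing here is deadlocked.
Key observation: no deadlock: T_c fits now, and the freed resources carry the rest through.
A valid finishing order for the others: T_c, T_i, T_a, T_h, T_b, T_e. Check, step by step:
  pool = (1, 0, 1)
  T_c needs (0, 0, 1) <= (1, 0, 1) -> finishes; pool += (3, 3, 2) = (4, 3, 3)
  T_i needs (3, 3, 0) <= (4, 3, 3) -> finishes; pool += (0, 2, 1) = (4, 5, 4)
  T_a needs (3, 4, 3) <= (4, 5, 4) -> finishes; pool += (1, 1, 0) = (5, 6, 4)
  T_h needs (2, 6, 3) <= (5, 6, 4) -> finishes; pool += (3, 1, 1) = (8, 7, 5)
  T_b needs (6, 7, 2) <= (8, 7, 5) -> finishes; pool += (2, 1, 0) = (10, 8, 5)
  T_e needs (10, 8, 3) <= (10, 8, 5) -> finishes; pool += (1, 2, 0) = (11, 10, 5)


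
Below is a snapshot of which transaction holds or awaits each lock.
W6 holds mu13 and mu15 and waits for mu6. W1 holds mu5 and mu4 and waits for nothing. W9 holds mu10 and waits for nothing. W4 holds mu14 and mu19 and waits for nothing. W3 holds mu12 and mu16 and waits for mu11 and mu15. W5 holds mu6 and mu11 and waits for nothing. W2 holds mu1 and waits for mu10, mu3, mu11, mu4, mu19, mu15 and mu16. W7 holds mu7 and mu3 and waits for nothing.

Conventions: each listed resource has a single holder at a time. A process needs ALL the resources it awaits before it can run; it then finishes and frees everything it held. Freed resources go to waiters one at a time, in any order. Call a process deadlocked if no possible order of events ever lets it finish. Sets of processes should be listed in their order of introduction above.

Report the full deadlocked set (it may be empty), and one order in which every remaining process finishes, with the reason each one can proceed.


Nothing here is deadlocked.
Key observation: all waits point, directly or indirectly, at processes that can finish, so nothing is permanently blocked.
One completion order for the rest: W5, W7, W6, W4, W3, W9, W1, W2.
Step-by-step check:
  run W5 (it waits on nothing); releases mu6 and mu11
  run W7 (it waits on nothing); releases mu7 and mu3
  run W6 (all its waits — mu6 — are resolved); releases mu13 and mu15
  run W4 (it waits on nothing); releases mu14 and mu19
  run W3 (all its waits — mu11 and mu15 — are resolved); releases mu12 and mu16
  run W9 (it waits on nothing); releases mu10
  run W1 (it waits on nothing); releases mu5 and mu4
  run W2 (all its waits — mu10, mu3, mu11, mu4, mu19, mu15 and mu16 — are resolved); releases mu1


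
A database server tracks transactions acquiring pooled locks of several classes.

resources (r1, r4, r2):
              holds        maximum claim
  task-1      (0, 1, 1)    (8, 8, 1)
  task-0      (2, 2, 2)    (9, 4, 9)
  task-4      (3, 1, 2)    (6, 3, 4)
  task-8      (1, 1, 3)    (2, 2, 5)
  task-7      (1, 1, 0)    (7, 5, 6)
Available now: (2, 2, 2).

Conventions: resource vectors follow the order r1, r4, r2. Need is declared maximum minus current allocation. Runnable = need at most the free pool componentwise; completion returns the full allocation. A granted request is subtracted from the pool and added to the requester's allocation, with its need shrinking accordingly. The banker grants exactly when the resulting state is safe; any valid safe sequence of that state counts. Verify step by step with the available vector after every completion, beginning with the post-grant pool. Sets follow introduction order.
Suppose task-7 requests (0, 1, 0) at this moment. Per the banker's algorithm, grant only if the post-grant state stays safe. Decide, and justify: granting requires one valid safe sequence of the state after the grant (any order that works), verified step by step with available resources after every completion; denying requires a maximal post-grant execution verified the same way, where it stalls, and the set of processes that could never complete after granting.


GRANT. The post-grant state is safe; one safe sequence: task-8, task-4, task-7, task-0, task-1.
Key observation: granting shrinks the pool to (2, 1, 2), yet task-8 still fits and the chain goes through.
Verifying the post-grant state step by step:
  pool = (2, 1, 2)
  task-8: need (1, 1, 2) fits (2, 1, 2); releases (1, 1, 3), pool now (3, 2, 5)
  task-4: need (3, 2, 2) fits (3, 2, 5); releases (3, 1, 2), pool now (6, 3, 7)
  task-7: need (6, 3, 6) fits (6, 3, 7); releases (1, 2, 0), pool now (7, 5, 7)
  task-0: need (7, 2, 7) fits (7, 5, 7); releases (2, 2, 2), pool now (9, 7, 9)
  task-1: need (8, 7, 0) fits (9, 7, 9); releases (0, 1, 1), pool now (9, 8, 10)
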